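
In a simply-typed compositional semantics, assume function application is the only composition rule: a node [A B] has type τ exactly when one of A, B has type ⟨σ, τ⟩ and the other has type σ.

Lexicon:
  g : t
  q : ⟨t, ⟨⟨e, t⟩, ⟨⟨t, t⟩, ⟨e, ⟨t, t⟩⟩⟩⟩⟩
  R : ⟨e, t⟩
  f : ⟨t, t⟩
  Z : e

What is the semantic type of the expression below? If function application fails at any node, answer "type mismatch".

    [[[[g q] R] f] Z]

⟨t, t⟩

[g q] — q of type ⟨t, ⟨⟨e, t⟩, ⟨⟨t, t⟩, ⟨e, ⟨t, t⟩⟩⟩⟩⟩ combines with g of type t: type ⟨⟨e, t⟩, ⟨⟨t, t⟩, ⟨e, ⟨t, t⟩⟩⟩⟩.
[[g q] R] — [g q] of type ⟨⟨e, t⟩, ⟨⟨t, t⟩, ⟨e, ⟨t, t⟩⟩⟩⟩ combines with R of type ⟨e, t⟩: type ⟨⟨t, t⟩, ⟨e, ⟨t, t⟩⟩⟩.
[[[g q] R] f] — [[g q] R] of type ⟨⟨t, t⟩, ⟨e, ⟨t, t⟩⟩⟩ combines with f of type ⟨t, t⟩: type ⟨e, ⟨t, t⟩⟩.
[[[[g q] R] f] Z] — [[[g q] R] f] of type ⟨e, ⟨t, t⟩⟩ combines with Z of type e: type ⟨t, t⟩.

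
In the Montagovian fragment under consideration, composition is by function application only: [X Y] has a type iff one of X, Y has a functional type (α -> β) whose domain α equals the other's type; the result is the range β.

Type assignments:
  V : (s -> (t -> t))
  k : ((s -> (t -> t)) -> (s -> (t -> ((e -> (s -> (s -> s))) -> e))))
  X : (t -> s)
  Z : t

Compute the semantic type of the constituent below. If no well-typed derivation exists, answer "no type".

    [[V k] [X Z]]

[V k]: k is ((s -> (t -> t)) -> (s -> (t -> ((e -> (s -> (s -> s))) -> e)))), V is (s -> (t -> t)); result (s -> (t -> ((e -> (s -> (s -> s))) -> e))).
[X Z]: X is (t -> s), Z is t; result s.
[[V k] [X Z]]: [V k] is (s -> (t -> ((e -> (s -> (s -> s))) -> e))), [X Z] is s; result (t -> ((e -> (s -> (s -> s))) -> e)).

(t -> ((e -> (s -> (s -> s))) -> e))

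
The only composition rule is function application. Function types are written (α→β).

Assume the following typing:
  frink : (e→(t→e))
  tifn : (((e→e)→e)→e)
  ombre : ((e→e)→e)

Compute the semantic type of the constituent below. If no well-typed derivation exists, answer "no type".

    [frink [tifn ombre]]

[tifn ombre]: tifn is (((e→e)→e)→e), ombre is ((e→e)→e); result e.
[frink [tifn ombre]]: frink is (e→(t→e)), [tifn ombre] is e; result (t→e).

(t→e)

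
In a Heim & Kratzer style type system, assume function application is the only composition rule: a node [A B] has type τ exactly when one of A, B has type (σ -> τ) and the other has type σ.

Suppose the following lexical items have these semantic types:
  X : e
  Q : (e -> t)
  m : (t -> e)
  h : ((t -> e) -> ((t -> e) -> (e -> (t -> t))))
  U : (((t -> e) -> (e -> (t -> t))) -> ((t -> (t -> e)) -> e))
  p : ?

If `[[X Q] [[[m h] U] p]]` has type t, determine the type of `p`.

For [[X Q] [[[m h] U] p]] to have type t with [X Q] of type t, [[[m h] U] p] must be the function: [[[m h] U] p] : (t -> t).
For [[[m h] U] p] to have type (t -> t) with [[m h] U] of type ((t -> (t -> e)) -> e), p must be the function: p : (((t -> (t -> e)) -> e) -> (t -> t)).

(((t -> (t -> e)) -> e) -> (t -> t))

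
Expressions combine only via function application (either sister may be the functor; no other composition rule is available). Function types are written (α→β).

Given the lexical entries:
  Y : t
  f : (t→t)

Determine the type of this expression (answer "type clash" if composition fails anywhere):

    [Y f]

[Y f]: functor f : (t→t), argument Y : t; result t.

t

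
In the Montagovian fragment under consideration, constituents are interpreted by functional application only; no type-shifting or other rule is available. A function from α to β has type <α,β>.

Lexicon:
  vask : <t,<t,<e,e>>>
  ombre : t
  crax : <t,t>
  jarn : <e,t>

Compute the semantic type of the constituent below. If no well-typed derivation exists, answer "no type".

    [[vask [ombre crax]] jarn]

no type

[ombre crax] — crax of type <t,t> combines with ombre of type t: type t.
[vask [ombre crax]] — vask of type <t,<t,<e,e>>> combines with [ombre crax] of type t: type <t,<e,e>>.
[[vask [ombre crax]] jarn]: <t,<e,e>> and <e,t> cannot combine by function application — type clash.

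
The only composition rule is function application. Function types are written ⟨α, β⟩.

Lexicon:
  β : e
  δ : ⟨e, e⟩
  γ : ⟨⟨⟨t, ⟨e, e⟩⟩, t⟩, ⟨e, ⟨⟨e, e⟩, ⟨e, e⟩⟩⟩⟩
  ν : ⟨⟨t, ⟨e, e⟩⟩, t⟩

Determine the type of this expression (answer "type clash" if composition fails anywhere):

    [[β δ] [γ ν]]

⟨⟨e, e⟩, ⟨e, e⟩⟩

[β δ]: functor δ : ⟨e, e⟩, argument β : e; result e.
[γ ν]: functor γ : ⟨⟨⟨t, ⟨e, e⟩⟩, t⟩, ⟨e, ⟨⟨e, e⟩, ⟨e, e⟩⟩⟩⟩, argument ν : ⟨⟨t, ⟨e, e⟩⟩, t⟩; result ⟨e, ⟨⟨e, e⟩, ⟨e, e⟩⟩⟩.
[[β δ] [γ ν]]: functor [γ ν] : ⟨e, ⟨⟨e, e⟩, ⟨e, e⟩⟩⟩, argument [β δ] : e; result ⟨⟨e, e⟩, ⟨e, e⟩⟩.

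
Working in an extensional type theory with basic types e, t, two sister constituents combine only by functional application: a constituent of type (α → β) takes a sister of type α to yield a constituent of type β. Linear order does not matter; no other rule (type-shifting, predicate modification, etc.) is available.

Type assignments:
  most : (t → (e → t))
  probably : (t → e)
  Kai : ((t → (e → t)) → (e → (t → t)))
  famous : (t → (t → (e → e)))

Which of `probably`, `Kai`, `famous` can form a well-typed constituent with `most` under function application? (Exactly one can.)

probably : (t → e) — does not combine with most.
Kai — combines: Kai : ((t → (e → t)) → (e → (t → t))) takes most : (t → (e → t)) as argument, giving (e → (t → t)).
famous : (t → (t → (e → e))) — does not combine with most.

Kai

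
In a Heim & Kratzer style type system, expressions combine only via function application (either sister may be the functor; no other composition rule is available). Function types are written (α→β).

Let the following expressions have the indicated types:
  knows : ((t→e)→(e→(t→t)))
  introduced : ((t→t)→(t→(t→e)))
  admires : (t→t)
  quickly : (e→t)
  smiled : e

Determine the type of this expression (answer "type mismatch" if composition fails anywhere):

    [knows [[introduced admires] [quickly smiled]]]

At [introduced admires], introduced : ((t→t)→(t→(t→e))) takes admires : (t→t), giving (t→(t→e)).
At [quickly smiled], quickly : (e→t) takes smiled : e, giving t.
At [[introduced admires] [quickly smiled]], [introduced admires] : (t→(t→e)) takes [quickly smiled] : t, giving (t→e).
At [knows [[introduced admires] [quickly smiled]]], knows : ((t→e)→(e→(t→t))) takes [[introduced admires] [quickly smiled]] : (t→e), giving (e→(t→t)).

(e→(t→t))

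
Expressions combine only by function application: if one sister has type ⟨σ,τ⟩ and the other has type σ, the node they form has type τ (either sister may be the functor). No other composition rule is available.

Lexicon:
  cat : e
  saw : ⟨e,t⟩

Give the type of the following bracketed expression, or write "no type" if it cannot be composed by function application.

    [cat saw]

t

At [cat saw], saw : ⟨e,t⟩ takes cat : e, giving t.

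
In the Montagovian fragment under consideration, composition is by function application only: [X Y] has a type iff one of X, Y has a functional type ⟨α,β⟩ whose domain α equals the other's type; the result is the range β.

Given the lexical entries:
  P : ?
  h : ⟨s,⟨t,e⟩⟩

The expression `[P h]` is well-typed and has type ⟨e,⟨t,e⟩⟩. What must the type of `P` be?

⟨⟨s,⟨t,e⟩⟩,⟨e,⟨t,e⟩⟩⟩

[P h] must have type ⟨e,⟨t,e⟩⟩. The sister h has type ⟨s,⟨t,e⟩⟩; that is not a function onto ⟨e,⟨t,e⟩⟩, so P must be the functor, of type ⟨⟨s,⟨t,e⟩⟩,⟨e,⟨t,e⟩⟩⟩.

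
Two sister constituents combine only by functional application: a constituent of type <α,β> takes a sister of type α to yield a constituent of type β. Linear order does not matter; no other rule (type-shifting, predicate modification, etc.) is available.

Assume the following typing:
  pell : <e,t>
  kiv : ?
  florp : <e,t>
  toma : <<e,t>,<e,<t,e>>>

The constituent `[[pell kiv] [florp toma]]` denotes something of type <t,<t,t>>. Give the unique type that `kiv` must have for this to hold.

<<e,t>,<<e,<t,e>>,<t,<t,t>>>>

[[pell kiv] [florp toma]] must have type <t,<t,t>>. The sister [florp toma] has type <e,<t,e>>; that is not a function onto <t,<t,t>>, so [pell kiv] must be the functor, of type <<e,<t,e>>,<t,<t,t>>>.
[pell kiv] must have type <<e,<t,e>>,<t,<t,t>>>. The sister pell has type <e,t>; that is not a function onto <<e,<t,e>>,<t,<t,t>>>, so kiv must be the functor, of type <<e,t>,<<e,<t,e>>,<t,<t,t>>>>.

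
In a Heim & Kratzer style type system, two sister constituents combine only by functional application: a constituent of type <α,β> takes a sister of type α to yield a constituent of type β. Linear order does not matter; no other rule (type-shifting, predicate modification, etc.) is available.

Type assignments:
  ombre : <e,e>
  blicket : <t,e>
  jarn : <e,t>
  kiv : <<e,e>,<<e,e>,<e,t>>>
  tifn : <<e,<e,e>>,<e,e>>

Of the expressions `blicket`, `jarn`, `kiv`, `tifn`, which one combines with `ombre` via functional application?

blicket : <t,e> — neither side's domain matches the other.
jarn : <e,t> — neither side's domain matches the other.
kiv — combines: kiv : <<e,e>,<<e,e>,<e,t>>> takes ombre : <e,e> as argument, giving <<e,e>,<e,t>>.
tifn : <<e,<e,e>>,<e,e>> — neither side's domain matches the other.

kiv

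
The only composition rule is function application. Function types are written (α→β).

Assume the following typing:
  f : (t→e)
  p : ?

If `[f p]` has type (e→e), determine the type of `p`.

((t→e)→(e→e))

[f p] is required to be (e→e). f : (t→e) cannot yield (e→e) as functor, so p : ((t→e)→(e→e)).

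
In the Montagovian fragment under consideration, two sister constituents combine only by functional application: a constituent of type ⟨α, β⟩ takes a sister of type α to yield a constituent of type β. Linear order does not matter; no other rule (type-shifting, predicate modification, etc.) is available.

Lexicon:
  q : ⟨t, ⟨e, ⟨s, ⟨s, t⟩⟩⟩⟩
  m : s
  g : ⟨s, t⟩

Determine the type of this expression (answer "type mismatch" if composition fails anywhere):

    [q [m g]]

⟨e, ⟨s, ⟨s, t⟩⟩⟩

[m g]: functor g : ⟨s, t⟩, argument m : s; result t.
[q [m g]]: functor q : ⟨t, ⟨e, ⟨s, ⟨s, t⟩⟩⟩⟩, argument [m g] : t; result ⟨e, ⟨s, ⟨s, t⟩⟩⟩.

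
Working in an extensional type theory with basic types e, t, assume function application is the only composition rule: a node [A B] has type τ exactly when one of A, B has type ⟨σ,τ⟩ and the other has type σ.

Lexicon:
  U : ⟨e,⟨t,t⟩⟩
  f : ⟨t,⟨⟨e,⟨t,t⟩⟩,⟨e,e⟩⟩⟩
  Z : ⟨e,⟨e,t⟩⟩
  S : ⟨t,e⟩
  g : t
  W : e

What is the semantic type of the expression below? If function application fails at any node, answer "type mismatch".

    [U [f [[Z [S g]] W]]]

[S g]: ⟨t,e⟩ applied to t yields e.
[Z [S g]]: ⟨e,⟨e,t⟩⟩ applied to e yields ⟨e,t⟩.
[[Z [S g]] W]: ⟨e,t⟩ applied to e yields t.
[f [[Z [S g]] W]]: ⟨t,⟨⟨e,⟨t,t⟩⟩,⟨e,e⟩⟩⟩ applied to t yields ⟨⟨e,⟨t,t⟩⟩,⟨e,e⟩⟩.
[U [f [[Z [S g]] W]]]: ⟨⟨e,⟨t,t⟩⟩,⟨e,e⟩⟩ applied to ⟨e,⟨t,t⟩⟩ yields ⟨e,e⟩.

⟨e,e⟩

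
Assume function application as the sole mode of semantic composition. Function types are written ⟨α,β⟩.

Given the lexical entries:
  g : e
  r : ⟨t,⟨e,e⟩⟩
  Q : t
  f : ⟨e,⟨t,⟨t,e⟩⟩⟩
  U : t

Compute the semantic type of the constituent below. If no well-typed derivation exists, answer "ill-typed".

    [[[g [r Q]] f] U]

[r Q] — r of type ⟨t,⟨e,e⟩⟩ combines with Q of type t: type ⟨e,e⟩.
[g [r Q]] — [r Q] of type ⟨e,e⟩ combines with g of type e: type e.
[[g [r Q]] f] — f of type ⟨e,⟨t,⟨t,e⟩⟩⟩ combines with [g [r Q]] of type e: type ⟨t,⟨t,e⟩⟩.
[[[g [r Q]] f] U] — [[g [r Q]] f] of type ⟨t,⟨t,e⟩⟩ combines with U of type t: type ⟨t,e⟩.

⟨t,e⟩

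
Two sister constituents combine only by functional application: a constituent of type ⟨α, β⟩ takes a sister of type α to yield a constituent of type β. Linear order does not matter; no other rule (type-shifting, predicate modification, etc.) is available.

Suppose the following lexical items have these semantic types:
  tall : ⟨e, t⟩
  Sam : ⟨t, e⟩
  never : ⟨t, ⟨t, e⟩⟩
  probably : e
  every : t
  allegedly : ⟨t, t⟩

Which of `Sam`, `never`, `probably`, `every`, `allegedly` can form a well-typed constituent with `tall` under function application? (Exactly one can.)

probably

Sam : ⟨t, e⟩ — tall needs e; Sam needs t; neither fits.
never : ⟨t, ⟨t, e⟩⟩ — tall needs e; never needs t; neither fits.
probably — combines: tall : ⟨e, t⟩ takes probably : e as argument, giving t.
every : t — tall needs e; every needs nothing (atomic); neither fits.
allegedly : ⟨t, t⟩ — tall needs e; allegedly needs t; neither fits.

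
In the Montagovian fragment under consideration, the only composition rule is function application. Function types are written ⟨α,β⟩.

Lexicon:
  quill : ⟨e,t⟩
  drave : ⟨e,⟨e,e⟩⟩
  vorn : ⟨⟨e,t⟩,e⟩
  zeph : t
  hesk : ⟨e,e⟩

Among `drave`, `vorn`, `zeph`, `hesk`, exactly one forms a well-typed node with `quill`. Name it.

vorn

drave : ⟨e,⟨e,e⟩⟩ — neither side's domain matches the other.
vorn — combines: vorn : ⟨⟨e,t⟩,e⟩ takes quill : ⟨e,t⟩ as argument, giving e.
zeph : t — neither side's domain matches the other.
hesk : ⟨e,e⟩ — neither side's domain matches the other.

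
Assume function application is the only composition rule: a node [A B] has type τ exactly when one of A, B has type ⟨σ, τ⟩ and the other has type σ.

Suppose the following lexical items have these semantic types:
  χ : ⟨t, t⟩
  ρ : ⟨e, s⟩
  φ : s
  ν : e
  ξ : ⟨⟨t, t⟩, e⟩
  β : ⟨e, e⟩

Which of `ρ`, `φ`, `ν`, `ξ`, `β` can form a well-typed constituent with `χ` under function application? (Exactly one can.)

ρ : ⟨e, s⟩ — neither side's domain matches the other.
φ : s — neither side's domain matches the other.
ν : e — neither side's domain matches the other.
ξ — combines: ξ : ⟨⟨t, t⟩, e⟩ takes χ : ⟨t, t⟩ as argument, giving e.
β : ⟨e, e⟩ — neither side's domain matches the other.

ξ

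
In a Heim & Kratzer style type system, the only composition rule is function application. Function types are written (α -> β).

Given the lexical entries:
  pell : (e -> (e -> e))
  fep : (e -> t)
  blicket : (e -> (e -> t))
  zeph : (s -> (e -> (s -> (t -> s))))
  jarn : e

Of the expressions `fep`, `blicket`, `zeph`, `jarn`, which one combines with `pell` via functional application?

jarn

fep : (e -> t) — does not combine with pell.
blicket : (e -> (e -> t)) — does not combine with pell.
zeph : (s -> (e -> (s -> (t -> s)))) — does not combine with pell.
jarn — combines: pell : (e -> (e -> e)) takes jarn : e as argument, giving (e -> e).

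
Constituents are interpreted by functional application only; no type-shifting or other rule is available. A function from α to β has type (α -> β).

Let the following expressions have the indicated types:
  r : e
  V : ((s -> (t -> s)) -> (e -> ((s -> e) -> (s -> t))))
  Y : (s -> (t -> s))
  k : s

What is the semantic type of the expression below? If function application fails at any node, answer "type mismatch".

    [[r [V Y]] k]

type mismatch

[V Y]: ((s -> (t -> s)) -> (e -> ((s -> e) -> (s -> t)))) applied to (s -> (t -> s)) yields (e -> ((s -> e) -> (s -> t))).
[r [V Y]]: (e -> ((s -> e) -> (s -> t))) applied to e yields ((s -> e) -> (s -> t)).
[[r [V Y]] k]: ((s -> e) -> (s -> t)) with s — neither is a function whose domain matches the other; composition fails here.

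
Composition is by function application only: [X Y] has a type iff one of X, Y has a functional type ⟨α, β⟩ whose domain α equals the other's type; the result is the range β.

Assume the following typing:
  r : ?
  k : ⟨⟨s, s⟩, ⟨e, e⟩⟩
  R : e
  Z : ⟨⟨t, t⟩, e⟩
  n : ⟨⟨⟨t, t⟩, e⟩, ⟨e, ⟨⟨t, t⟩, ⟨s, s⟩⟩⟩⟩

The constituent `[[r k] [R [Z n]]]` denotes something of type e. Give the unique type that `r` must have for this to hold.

⟨⟨⟨s, s⟩, ⟨e, e⟩⟩, ⟨⟨⟨t, t⟩, ⟨s, s⟩⟩, e⟩⟩

[[r k] [R [Z n]]] must have type e. The sister [R [Z n]] has type ⟨⟨t, t⟩, ⟨s, s⟩⟩; that is not a function onto e, so [r k] must be the functor, of type ⟨⟨⟨t, t⟩, ⟨s, s⟩⟩, e⟩.
[r k] must have type ⟨⟨⟨t, t⟩, ⟨s, s⟩⟩, e⟩. The sister k has type ⟨⟨s, s⟩, ⟨e, e⟩⟩; that is not a function onto ⟨⟨⟨t, t⟩, ⟨s, s⟩⟩, e⟩, so r must be the functor, of type ⟨⟨⟨s, s⟩, ⟨e, e⟩⟩, ⟨⟨⟨t, t⟩, ⟨s, s⟩⟩, e⟩⟩.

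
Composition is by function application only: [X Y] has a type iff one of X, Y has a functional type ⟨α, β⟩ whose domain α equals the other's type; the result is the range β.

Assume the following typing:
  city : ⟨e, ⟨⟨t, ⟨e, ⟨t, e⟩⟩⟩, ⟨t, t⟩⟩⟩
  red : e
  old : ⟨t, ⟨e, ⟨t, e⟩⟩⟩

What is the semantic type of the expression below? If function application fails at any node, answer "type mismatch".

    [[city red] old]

⟨t, t⟩

[city red] — city of type ⟨e, ⟨⟨t, ⟨e, ⟨t, e⟩⟩⟩, ⟨t, t⟩⟩⟩ combines with red of type e: type ⟨⟨t, ⟨e, ⟨t, e⟩⟩⟩, ⟨t, t⟩⟩.
[[city red] old] — [city red] of type ⟨⟨t, ⟨e, ⟨t, e⟩⟩⟩, ⟨t, t⟩⟩ combines with old of type ⟨t, ⟨e, ⟨t, e⟩⟩⟩: type ⟨t, t⟩.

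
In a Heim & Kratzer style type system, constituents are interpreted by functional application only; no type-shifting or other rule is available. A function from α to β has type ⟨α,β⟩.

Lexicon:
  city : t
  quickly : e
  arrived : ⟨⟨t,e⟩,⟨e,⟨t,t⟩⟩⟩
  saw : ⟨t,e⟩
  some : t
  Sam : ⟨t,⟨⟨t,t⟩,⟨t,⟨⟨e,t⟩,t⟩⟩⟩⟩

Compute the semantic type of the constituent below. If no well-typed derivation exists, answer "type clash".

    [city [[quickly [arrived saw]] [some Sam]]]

⟨⟨e,t⟩,t⟩

[arrived saw]: ⟨⟨t,e⟩,⟨e,⟨t,t⟩⟩⟩ applied to ⟨t,e⟩ yields ⟨e,⟨t,t⟩⟩.
[quickly [arrived saw]]: ⟨e,⟨t,t⟩⟩ applied to e yields ⟨t,t⟩.
[some Sam]: ⟨t,⟨⟨t,t⟩,⟨t,⟨⟨e,t⟩,t⟩⟩⟩⟩ applied to t yields ⟨⟨t,t⟩,⟨t,⟨⟨e,t⟩,t⟩⟩⟩.
[[quickly [arrived saw]] [some Sam]]: ⟨⟨t,t⟩,⟨t,⟨⟨e,t⟩,t⟩⟩⟩ applied to ⟨t,t⟩ yields ⟨t,⟨⟨e,t⟩,t⟩⟩.
[city [[quickly [arrived saw]] [some Sam]]]: ⟨t,⟨⟨e,t⟩,t⟩⟩ applied to t yields ⟨⟨e,t⟩,t⟩.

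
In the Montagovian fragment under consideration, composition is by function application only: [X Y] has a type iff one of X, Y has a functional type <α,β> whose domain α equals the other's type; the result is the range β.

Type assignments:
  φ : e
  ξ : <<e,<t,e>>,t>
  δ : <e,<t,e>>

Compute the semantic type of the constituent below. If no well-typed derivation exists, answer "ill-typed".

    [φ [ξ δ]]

ill-typed

[ξ δ]: functor ξ : <<e,<t,e>>,t>, argument δ : <e,<t,e>>; result t.
At [φ [ξ δ]]: neither e nor t can take the other as argument; the node is ill-typed.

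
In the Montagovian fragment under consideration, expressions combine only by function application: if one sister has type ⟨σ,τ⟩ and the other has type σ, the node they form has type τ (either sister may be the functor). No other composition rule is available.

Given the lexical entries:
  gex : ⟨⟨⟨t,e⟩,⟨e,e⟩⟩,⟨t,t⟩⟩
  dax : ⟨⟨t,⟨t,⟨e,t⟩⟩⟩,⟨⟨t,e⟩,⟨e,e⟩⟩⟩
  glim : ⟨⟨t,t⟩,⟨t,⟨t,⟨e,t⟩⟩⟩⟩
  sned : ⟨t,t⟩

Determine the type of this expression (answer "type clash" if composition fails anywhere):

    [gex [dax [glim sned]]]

[glim sned]: functor glim : ⟨⟨t,t⟩,⟨t,⟨t,⟨e,t⟩⟩⟩⟩, argument sned : ⟨t,t⟩; result ⟨t,⟨t,⟨e,t⟩⟩⟩.
[dax [glim sned]]: functor dax : ⟨⟨t,⟨t,⟨e,t⟩⟩⟩,⟨⟨t,e⟩,⟨e,e⟩⟩⟩, argument [glim sned] : ⟨t,⟨t,⟨e,t⟩⟩⟩; result ⟨⟨t,e⟩,⟨e,e⟩⟩.
[gex [dax [glim sned]]]: functor gex : ⟨⟨⟨t,e⟩,⟨e,e⟩⟩,⟨t,t⟩⟩, argument [dax [glim sned]] : ⟨⟨t,e⟩,⟨e,e⟩⟩; result ⟨t,t⟩.

⟨t,t⟩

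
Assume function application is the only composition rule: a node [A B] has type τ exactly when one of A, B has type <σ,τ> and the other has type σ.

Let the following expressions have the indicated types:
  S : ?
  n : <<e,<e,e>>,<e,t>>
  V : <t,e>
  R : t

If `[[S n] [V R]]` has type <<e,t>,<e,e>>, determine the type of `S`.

At [[S n] [V R]] (required: <<e,t>,<e,e>>): [V R] is e, which is not a function with range <<e,t>,<e,e>>; hence [S n] is the functor — type <e,<<e,t>,<e,e>>>.
At [S n] (required: <e,<<e,t>,<e,e>>>): n is <<e,<e,e>>,<e,t>>, which is not a function with range <e,<<e,t>,<e,e>>>; hence S is the functor — type <<<e,<e,e>>,<e,t>>,<e,<<e,t>,<e,e>>>>.

<<<e,<e,e>>,<e,t>>,<e,<<e,t>,<e,e>>>>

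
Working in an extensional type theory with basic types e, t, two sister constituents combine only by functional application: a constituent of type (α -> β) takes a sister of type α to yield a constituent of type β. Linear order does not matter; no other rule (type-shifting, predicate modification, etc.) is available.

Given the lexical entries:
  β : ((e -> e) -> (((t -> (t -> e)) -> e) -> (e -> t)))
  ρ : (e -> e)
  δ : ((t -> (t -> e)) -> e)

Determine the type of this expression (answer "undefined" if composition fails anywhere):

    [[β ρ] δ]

[β ρ]: functor β : ((e -> e) -> (((t -> (t -> e)) -> e) -> (e -> t))), argument ρ : (e -> e); result (((t -> (t -> e)) -> e) -> (e -> t)).
[[β ρ] δ]: functor [β ρ] : (((t -> (t -> e)) -> e) -> (e -> t)), argument δ : ((t -> (t -> e)) -> e); result (e -> t).

(e -> t)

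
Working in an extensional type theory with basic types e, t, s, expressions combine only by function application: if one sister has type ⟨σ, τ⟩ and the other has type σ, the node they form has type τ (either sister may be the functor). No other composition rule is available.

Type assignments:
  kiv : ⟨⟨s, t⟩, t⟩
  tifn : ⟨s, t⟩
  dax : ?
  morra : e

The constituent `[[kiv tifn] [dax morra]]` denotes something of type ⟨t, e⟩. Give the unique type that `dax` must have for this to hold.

⟨e, ⟨t, ⟨t, e⟩⟩⟩

For [[kiv tifn] [dax morra]] to have type ⟨t, e⟩ with [kiv tifn] of type t, [dax morra] must be the function: [dax morra] : ⟨t, ⟨t, e⟩⟩.
For [dax morra] to have type ⟨t, ⟨t, e⟩⟩ with morra of type e, dax must be the function: dax : ⟨e, ⟨t, ⟨t, e⟩⟩⟩.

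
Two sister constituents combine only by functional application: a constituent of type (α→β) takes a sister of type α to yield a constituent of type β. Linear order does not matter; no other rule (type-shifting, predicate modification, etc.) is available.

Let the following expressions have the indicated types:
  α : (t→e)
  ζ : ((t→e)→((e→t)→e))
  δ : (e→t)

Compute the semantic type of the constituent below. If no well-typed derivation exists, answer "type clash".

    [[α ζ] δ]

[α ζ] — ζ of type ((t→e)→((e→t)→e)) combines with α of type (t→e): type ((e→t)→e).
[[α ζ] δ] — [α ζ] of type ((e→t)→e) combines with δ of type (e→t): type e.

e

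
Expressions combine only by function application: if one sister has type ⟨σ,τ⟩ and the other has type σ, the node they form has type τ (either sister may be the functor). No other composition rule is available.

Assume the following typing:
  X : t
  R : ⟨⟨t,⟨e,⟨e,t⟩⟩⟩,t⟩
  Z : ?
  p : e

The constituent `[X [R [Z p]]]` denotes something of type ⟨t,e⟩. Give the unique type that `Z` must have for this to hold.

⟨e,⟨⟨⟨t,⟨e,⟨e,t⟩⟩⟩,t⟩,⟨t,⟨t,e⟩⟩⟩⟩

For [X [R [Z p]]] to have type ⟨t,e⟩ with X of type t, [R [Z p]] must be the function: [R [Z p]] : ⟨t,⟨t,e⟩⟩.
For [R [Z p]] to have type ⟨t,⟨t,e⟩⟩ with R of type ⟨⟨t,⟨e,⟨e,t⟩⟩⟩,t⟩, [Z p] must be the function: [Z p] : ⟨⟨⟨t,⟨e,⟨e,t⟩⟩⟩,t⟩,⟨t,⟨t,e⟩⟩⟩.
For [Z p] to have type ⟨⟨⟨t,⟨e,⟨e,t⟩⟩⟩,t⟩,⟨t,⟨t,e⟩⟩⟩ with p of type e, Z must be the function: Z : ⟨e,⟨⟨⟨t,⟨e,⟨e,t⟩⟩⟩,t⟩,⟨t,⟨t,e⟩⟩⟩⟩.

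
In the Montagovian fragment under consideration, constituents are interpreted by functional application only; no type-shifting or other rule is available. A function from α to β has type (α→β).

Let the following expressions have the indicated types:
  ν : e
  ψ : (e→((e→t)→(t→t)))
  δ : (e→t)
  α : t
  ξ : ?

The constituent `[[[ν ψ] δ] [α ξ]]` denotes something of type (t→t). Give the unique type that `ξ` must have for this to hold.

At [[[ν ψ] δ] [α ξ]] (required: (t→t)): [[ν ψ] δ] is (t→t), which is not a function with range (t→t); hence [α ξ] is the functor — type ((t→t)→(t→t)).
At [α ξ] (required: ((t→t)→(t→t))): α is t, which is not a function with range ((t→t)→(t→t)); hence ξ is the functor — type (t→((t→t)→(t→t))).

(t→((t→t)→(t→t)))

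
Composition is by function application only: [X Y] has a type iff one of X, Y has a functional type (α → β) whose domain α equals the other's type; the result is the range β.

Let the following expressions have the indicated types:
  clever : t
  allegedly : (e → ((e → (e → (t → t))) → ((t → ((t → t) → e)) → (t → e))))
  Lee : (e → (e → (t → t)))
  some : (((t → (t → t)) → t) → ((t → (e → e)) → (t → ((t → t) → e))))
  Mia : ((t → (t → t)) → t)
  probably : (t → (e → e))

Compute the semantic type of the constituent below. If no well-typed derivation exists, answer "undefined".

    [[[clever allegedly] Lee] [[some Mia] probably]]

[clever allegedly]: t and (e → ((e → (e → (t → t))) → ((t → ((t → t) → e)) → (t → e)))) cannot combine by function application — type clash.

undefined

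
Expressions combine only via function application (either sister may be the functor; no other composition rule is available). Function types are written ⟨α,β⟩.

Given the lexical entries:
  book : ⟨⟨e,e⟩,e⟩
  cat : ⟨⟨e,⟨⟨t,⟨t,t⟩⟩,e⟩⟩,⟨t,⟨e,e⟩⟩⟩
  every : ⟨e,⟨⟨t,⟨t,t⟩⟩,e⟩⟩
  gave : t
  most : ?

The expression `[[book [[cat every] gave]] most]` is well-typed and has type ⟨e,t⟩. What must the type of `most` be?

[[book [[cat every] gave]] most] is required to be ⟨e,t⟩. [book [[cat every] gave]] : e cannot yield ⟨e,t⟩ as functor, so most : ⟨e,⟨e,t⟩⟩.

⟨e,⟨e,t⟩⟩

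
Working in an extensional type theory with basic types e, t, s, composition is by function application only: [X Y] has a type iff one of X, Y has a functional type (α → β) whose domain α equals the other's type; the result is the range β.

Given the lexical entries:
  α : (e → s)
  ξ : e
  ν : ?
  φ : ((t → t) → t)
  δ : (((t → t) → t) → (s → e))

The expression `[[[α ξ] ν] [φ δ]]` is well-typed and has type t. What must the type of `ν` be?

[[[α ξ] ν] [φ δ]] is required to be t. [φ δ] : (s → e) cannot yield t as functor, so [[α ξ] ν] : ((s → e) → t).
[[α ξ] ν] is required to be ((s → e) → t). [α ξ] : s cannot yield ((s → e) → t) as functor, so ν : (s → ((s → e) → t)).

(s → ((s → e) → t))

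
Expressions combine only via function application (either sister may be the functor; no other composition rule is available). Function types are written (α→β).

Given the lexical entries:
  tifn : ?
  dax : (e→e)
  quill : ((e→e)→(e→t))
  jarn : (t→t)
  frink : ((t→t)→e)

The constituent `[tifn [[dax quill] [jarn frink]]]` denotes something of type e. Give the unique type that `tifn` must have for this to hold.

At [tifn [[dax quill] [jarn frink]]] (required: e): [[dax quill] [jarn frink]] is t, which is not a function with range e; hence tifn is the functor — type (t→e).

(t→e)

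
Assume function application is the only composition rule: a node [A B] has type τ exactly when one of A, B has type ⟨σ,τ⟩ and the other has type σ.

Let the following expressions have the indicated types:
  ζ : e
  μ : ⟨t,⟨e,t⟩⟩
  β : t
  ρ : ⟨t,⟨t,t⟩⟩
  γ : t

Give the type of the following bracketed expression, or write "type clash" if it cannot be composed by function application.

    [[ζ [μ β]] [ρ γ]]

t

At [μ β], μ : ⟨t,⟨e,t⟩⟩ takes β : t, giving ⟨e,t⟩.
At [ζ [μ β]], [μ β] : ⟨e,t⟩ takes ζ : e, giving t.
At [ρ γ], ρ : ⟨t,⟨t,t⟩⟩ takes γ : t, giving ⟨t,t⟩.
At [[ζ [μ β]] [ρ γ]], [ρ γ] : ⟨t,t⟩ takes [ζ [μ β]] : t, giving t.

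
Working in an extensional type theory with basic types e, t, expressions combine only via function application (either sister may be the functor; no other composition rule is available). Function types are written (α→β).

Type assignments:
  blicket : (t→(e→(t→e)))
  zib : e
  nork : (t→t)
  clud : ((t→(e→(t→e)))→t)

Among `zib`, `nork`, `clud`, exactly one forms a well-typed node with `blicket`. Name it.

zib : e — blicket needs t; zib needs nothing (atomic); neither fits.
nork : (t→t) — blicket needs t; nork needs t; neither fits.
clud — combines: clud : ((t→(e→(t→e)))→t) takes blicket : (t→(e→(t→e))) as argument, giving t.

clud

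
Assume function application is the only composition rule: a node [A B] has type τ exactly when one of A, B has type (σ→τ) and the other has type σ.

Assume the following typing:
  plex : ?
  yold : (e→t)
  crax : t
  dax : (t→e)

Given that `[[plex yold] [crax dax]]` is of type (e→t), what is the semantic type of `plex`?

((e→t)→(e→(e→t)))

[[plex yold] [crax dax]] must have type (e→t). The sister [crax dax] has type e; that is not a function onto (e→t), so [plex yold] must be the functor, of type (e→(e→t)).
[plex yold] must have type (e→(e→t)). The sister yold has type (e→t); that is not a function onto (e→(e→t)), so plex must be the functor, of type ((e→t)→(e→(e→t))).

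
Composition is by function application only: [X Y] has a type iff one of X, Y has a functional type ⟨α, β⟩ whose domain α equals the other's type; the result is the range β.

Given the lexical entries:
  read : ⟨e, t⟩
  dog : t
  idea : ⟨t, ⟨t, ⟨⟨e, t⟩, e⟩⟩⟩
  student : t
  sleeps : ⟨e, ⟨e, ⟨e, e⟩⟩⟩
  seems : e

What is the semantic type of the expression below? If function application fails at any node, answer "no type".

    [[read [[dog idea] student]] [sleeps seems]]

⟨e, e⟩

[dog idea]: idea is ⟨t, ⟨t, ⟨⟨e, t⟩, e⟩⟩⟩, dog is t; result ⟨t, ⟨⟨e, t⟩, e⟩⟩.
[[dog idea] student]: [dog idea] is ⟨t, ⟨⟨e, t⟩, e⟩⟩, student is t; result ⟨⟨e, t⟩, e⟩.
[read [[dog idea] student]]: [[dog idea] student] is ⟨⟨e, t⟩, e⟩, read is ⟨e, t⟩; result e.
[sleeps seems]: sleeps is ⟨e, ⟨e, ⟨e, e⟩⟩⟩, seems is e; result ⟨e, ⟨e, e⟩⟩.
[[read [[dog idea] student]] [sleeps seems]]: [sleeps seems] is ⟨e, ⟨e, e⟩⟩, [read [[dog idea] student]] is e; result ⟨e, e⟩.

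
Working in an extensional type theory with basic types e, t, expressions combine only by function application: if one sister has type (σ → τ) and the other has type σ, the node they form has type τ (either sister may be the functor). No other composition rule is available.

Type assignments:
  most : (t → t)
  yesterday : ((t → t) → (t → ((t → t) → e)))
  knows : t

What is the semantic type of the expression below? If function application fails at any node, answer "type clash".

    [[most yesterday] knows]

[most yesterday] — yesterday of type ((t → t) → (t → ((t → t) → e))) combines with most of type (t → t): type (t → ((t → t) → e)).
[[most yesterday] knows] — [most yesterday] of type (t → ((t → t) → e)) combines with knows of type t: type ((t → t) → e).

((t → t) → e)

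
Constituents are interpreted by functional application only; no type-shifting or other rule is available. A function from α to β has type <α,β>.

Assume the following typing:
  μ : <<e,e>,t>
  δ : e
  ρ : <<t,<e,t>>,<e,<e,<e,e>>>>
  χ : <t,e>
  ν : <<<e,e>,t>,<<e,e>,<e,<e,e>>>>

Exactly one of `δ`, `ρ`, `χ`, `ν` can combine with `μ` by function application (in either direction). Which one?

δ : e — does not combine with μ.
ρ : <<t,<e,t>>,<e,<e,<e,e>>>> — does not combine with μ.
χ : <t,e> — does not combine with μ.
ν — combines: ν : <<<e,e>,t>,<<e,e>,<e,<e,e>>>> takes μ : <<e,e>,t> as argument, giving <<e,e>,<e,<e,e>>>.

ν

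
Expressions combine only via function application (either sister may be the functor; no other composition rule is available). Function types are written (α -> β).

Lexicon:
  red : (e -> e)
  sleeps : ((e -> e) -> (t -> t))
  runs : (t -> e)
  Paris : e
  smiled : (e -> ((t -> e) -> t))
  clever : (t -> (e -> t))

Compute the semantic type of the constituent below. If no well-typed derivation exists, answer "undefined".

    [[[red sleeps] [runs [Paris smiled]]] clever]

[red sleeps] — sleeps of type ((e -> e) -> (t -> t)) combines with red of type (e -> e): type (t -> t).
[Paris smiled] — smiled of type (e -> ((t -> e) -> t)) combines with Paris of type e: type ((t -> e) -> t).
[runs [Paris smiled]] — [Paris smiled] of type ((t -> e) -> t) combines with runs of type (t -> e): type t.
[[red sleeps] [runs [Paris smiled]]] — [red sleeps] of type (t -> t) combines with [runs [Paris smiled]] of type t: type t.
[[[red sleeps] [runs [Paris smiled]]] clever] — clever of type (t -> (e -> t)) combines with [[red sleeps] [runs [Paris smiled]]] of type t: type (e -> t).

(e -> t)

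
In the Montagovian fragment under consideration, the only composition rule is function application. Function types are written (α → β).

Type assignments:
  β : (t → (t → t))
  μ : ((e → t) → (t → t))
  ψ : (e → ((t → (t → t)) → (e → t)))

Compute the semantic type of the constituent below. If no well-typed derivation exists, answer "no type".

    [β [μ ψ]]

no type

At [μ ψ]: neither ((e → t) → (t → t)) nor (e → ((t → (t → t)) → (e → t))) can take the other as argument; the node is ill-typed.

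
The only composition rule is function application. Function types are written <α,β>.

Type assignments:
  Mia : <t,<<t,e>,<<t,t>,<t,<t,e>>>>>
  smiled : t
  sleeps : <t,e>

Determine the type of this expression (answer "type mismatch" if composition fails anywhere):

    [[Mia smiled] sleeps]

<<t,t>,<t,<t,e>>>

[Mia smiled]: Mia is <t,<<t,e>,<<t,t>,<t,<t,e>>>>>, smiled is t; result <<t,e>,<<t,t>,<t,<t,e>>>>.
[[Mia smiled] sleeps]: [Mia smiled] is <<t,e>,<<t,t>,<t,<t,e>>>>, sleeps is <t,e>; result <<t,t>,<t,<t,e>>>.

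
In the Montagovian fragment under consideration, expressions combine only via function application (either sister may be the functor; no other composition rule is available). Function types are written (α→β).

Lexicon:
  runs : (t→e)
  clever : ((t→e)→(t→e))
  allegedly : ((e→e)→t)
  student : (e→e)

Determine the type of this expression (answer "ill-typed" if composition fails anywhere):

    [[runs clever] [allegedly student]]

e

At [runs clever], clever : ((t→e)→(t→e)) takes runs : (t→e), giving (t→e).
At [allegedly student], allegedly : ((e→e)→t) takes student : (e→e), giving t.
At [[runs clever] [allegedly student]], [runs clever] : (t→e) takes [allegedly student] : t, giving e.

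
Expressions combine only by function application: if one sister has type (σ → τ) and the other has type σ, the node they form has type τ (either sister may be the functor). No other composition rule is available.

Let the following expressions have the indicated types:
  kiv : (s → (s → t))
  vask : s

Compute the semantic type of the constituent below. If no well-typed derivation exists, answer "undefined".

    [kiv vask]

(s → t)

[kiv vask]: functor kiv : (s → (s → t)), argument vask : s; result (s → t).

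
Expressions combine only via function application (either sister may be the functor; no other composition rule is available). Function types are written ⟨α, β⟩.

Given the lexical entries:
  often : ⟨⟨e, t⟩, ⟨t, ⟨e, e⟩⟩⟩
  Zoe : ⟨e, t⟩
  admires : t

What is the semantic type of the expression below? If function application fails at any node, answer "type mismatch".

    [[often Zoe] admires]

⟨e, e⟩

At [often Zoe], often : ⟨⟨e, t⟩, ⟨t, ⟨e, e⟩⟩⟩ takes Zoe : ⟨e, t⟩, giving ⟨t, ⟨e, e⟩⟩.
At [[often Zoe] admires], [often Zoe] : ⟨t, ⟨e, e⟩⟩ takes admires : t, giving ⟨e, e⟩.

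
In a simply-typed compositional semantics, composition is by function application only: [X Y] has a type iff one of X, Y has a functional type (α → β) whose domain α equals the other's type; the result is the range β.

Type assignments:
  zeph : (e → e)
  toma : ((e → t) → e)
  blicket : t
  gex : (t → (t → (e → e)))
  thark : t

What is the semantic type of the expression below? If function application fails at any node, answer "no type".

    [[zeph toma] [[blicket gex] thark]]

At [zeph toma]: neither (e → e) nor ((e → t) → e) can take the other as argument; the node is ill-typed.

no type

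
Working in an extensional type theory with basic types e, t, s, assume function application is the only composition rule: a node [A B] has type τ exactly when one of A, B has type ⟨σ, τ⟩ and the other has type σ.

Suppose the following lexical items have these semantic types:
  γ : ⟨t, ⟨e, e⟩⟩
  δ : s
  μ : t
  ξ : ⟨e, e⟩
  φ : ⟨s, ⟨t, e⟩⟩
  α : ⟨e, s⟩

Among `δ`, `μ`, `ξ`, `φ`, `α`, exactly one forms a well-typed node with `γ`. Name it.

δ : s — γ needs t; δ needs nothing (atomic); neither fits.
μ — combines: γ : ⟨t, ⟨e, e⟩⟩ takes μ : t as argument, giving ⟨e, e⟩.
ξ : ⟨e, e⟩ — γ needs t; ξ needs e; neither fits.
φ : ⟨s, ⟨t, e⟩⟩ — γ needs t; φ needs s; neither fits.
α : ⟨e, s⟩ — γ needs t; α needs e; neither fits.

μ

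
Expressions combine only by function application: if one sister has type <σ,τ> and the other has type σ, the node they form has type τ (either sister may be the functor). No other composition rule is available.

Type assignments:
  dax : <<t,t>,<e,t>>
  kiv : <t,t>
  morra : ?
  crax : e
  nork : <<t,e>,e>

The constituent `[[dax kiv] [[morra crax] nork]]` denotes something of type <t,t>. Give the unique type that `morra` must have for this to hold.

For [[dax kiv] [[morra crax] nork]] to have type <t,t> with [dax kiv] of type <e,t>, [[morra crax] nork] must be the function: [[morra crax] nork] : <<e,t>,<t,t>>.
For [[morra crax] nork] to have type <<e,t>,<t,t>> with nork of type <<t,e>,e>, [morra crax] must be the function: [morra crax] : <<<t,e>,e>,<<e,t>,<t,t>>>.
For [morra crax] to have type <<<t,e>,e>,<<e,t>,<t,t>>> with crax of type e, morra must be the function: morra : <e,<<<t,e>,e>,<<e,t>,<t,t>>>>.

<e,<<<t,e>,e>,<<e,t>,<t,t>>>>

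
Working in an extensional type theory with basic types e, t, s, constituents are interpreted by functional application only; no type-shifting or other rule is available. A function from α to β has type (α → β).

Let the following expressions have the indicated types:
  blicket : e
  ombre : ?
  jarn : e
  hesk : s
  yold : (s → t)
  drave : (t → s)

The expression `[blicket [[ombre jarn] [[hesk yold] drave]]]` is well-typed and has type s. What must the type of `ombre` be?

At [blicket [[ombre jarn] [[hesk yold] drave]]] (required: s): blicket is e, which is not a function with range s; hence [[ombre jarn] [[hesk yold] drave]] is the functor — type (e → s).
At [[ombre jarn] [[hesk yold] drave]] (required: (e → s)): [[hesk yold] drave] is s, which is not a function with range (e → s); hence [ombre jarn] is the functor — type (s → (e → s)).
At [ombre jarn] (required: (s → (e → s))): jarn is e, which is not a function with range (s → (e → s)); hence ombre is the functor — type (e → (s → (e → s))).

(e → (s → (e → s)))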